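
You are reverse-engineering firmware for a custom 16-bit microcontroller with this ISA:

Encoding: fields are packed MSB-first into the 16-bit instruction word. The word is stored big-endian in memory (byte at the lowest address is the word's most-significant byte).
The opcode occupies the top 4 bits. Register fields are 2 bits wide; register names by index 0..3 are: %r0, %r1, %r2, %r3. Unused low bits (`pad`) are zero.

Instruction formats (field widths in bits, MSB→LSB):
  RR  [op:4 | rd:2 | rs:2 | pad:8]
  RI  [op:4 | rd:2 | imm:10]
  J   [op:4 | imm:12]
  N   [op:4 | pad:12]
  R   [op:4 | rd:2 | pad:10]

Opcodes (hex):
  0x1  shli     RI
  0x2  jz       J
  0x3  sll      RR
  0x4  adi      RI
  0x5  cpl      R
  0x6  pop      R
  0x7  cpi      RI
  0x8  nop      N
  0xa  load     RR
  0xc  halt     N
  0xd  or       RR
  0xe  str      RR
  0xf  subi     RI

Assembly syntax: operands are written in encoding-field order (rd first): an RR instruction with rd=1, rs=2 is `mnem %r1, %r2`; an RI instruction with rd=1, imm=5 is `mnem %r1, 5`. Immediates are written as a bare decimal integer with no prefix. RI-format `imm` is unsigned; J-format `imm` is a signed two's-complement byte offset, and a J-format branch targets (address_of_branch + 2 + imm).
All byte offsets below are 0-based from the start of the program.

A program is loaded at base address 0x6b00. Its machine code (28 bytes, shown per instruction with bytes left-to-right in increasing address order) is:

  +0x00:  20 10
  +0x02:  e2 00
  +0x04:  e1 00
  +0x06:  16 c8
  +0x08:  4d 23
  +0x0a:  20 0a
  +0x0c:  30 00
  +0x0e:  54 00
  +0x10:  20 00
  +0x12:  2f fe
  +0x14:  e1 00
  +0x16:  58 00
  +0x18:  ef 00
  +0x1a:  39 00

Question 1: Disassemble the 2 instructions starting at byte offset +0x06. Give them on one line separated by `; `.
[06] 16 c8 → 0x16c8
  op=0x16c8>>12=0x1 ⇒ shli (RI)
  rd: (w>>10)&0x3=0x1 → %r1
  imm: (w>>0)&0x3ff=0x2c8 → 712
[08] 4d 23 → 0x4d23
  op=0x4d23>>12=0x4 ⇒ adi (RI)
  rd: (w>>10)&0x3=0x3 → %r3
  imm: (w>>0)&0x3ff=0x123 → 291

shli %r1, 712; adi %r3, 291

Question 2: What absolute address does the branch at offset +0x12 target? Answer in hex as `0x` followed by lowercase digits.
0x6b12

[12] 2f fe → 0x2ffe
  op=0x2ffe>>12=0x2 ⇒ jz (J)
  imm: (w>>0)&0xfff=0xffe (s12→-2) → -2
  target = base 0x6b00 + off 0x12 + 2 + imm -2 = 0x6b12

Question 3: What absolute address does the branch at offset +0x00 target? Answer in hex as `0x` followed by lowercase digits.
[00] 20 10 → 0x2010
  op=0x2010>>12=0x2 ⇒ jz (J)
  imm@[11:0]=0x10 ⇒ 16
  target = base 0x6b00 + off 0x00 + 2 + imm 16 = 0x6b12

0x6b12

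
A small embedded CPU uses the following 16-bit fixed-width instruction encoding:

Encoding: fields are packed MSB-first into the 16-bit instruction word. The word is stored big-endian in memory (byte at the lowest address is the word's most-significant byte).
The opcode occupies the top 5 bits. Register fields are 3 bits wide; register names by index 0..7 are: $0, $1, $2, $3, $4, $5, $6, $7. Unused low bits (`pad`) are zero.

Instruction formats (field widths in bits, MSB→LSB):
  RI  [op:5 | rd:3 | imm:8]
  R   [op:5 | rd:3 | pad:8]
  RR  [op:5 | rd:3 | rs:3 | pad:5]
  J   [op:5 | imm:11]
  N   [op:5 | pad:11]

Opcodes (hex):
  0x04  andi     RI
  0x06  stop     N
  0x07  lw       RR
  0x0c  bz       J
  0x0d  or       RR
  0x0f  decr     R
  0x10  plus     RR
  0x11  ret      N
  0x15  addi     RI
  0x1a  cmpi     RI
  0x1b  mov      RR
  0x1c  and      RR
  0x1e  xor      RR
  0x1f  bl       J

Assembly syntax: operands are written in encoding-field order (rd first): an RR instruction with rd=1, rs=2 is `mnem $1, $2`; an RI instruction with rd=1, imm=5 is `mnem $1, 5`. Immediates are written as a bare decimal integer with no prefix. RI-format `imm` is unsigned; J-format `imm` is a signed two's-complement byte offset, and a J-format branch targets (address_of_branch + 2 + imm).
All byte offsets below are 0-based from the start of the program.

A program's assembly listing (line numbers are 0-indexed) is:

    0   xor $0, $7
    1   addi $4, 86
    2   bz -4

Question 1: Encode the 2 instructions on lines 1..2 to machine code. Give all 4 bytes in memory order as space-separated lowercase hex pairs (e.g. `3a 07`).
L1: addi op=0x15:5|rd=4:3|imm=86:8 ⇒ 0xac56 ⇒ big ac 56
L2: bz op=0xc:5|imm=-4:11 ⇒ 0x67fc ⇒ big 67 fc

ac 56 67 fc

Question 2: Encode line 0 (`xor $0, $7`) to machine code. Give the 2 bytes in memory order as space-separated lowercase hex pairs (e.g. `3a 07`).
line 0 (xor): pack op=0x1e:5|rd=0:3|rs=7:3|pad=0:5 = 0xf0e0; big→ f0 e0

f0 e0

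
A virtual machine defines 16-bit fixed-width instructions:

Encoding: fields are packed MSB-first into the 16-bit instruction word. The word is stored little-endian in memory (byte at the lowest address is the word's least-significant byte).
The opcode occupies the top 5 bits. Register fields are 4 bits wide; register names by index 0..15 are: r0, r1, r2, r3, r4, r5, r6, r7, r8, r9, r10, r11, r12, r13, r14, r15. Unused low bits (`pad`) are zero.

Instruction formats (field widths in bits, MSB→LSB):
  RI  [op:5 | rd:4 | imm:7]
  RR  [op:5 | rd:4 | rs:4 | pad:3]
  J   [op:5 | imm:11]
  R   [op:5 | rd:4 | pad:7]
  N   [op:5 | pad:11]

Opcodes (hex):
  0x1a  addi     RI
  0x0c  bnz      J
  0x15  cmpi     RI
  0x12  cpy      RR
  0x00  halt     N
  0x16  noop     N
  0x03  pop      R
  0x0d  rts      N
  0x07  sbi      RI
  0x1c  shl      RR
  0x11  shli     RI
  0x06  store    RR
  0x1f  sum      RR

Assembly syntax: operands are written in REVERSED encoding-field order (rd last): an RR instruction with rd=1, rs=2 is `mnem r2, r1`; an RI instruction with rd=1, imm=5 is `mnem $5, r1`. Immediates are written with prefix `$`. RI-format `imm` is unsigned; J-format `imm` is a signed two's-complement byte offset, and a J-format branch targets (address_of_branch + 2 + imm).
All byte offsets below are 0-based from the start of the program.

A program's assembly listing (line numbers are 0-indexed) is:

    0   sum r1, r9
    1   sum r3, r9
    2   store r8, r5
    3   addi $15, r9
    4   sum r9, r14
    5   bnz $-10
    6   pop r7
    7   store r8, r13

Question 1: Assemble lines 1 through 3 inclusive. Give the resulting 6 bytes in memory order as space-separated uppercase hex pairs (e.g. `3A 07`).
L1: sum op=0x1f:5|rd=9:4|rs=3:4|pad=0:3 ⇒ 0xfc98 ⇒ little 98 fc
L2: store op=0x6:5|rd=5:4|rs=8:4|pad=0:3 ⇒ 0x32c0 ⇒ little c0 32
L3: addi op=0x1a:5|rd=9:4|imm=15:7 ⇒ 0xd48f ⇒ little 8f d4

98 FC C0 32 8F D4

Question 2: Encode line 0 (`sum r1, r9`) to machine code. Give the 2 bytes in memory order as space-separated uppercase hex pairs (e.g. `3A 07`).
L0: sum op=0x1f:5|rd=9:4|rs=1:4|pad=0:3 ⇒ 0xfc88 ⇒ little 88 fc

88 FC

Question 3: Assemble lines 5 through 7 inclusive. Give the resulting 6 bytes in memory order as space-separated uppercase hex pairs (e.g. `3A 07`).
5. bnz fields op=0xc:5|imm=-10:11 → word 67f6h → f6 67
6. pop fields op=0x3:5|rd=7:4|pad=0:7 → word 1b80h → 80 1b
7. store fields op=0x6:5|rd=13:4|rs=8:4|pad=0:3 → word 36c0h → c0 36

F6 67 80 1B C0 36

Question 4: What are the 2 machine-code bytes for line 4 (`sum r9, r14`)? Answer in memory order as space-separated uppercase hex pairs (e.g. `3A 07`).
48 FF

L4: sum op=0x1f:5|rd=14:4|rs=9:4|pad=0:3 ⇒ 0xff48 ⇒ little 48 ff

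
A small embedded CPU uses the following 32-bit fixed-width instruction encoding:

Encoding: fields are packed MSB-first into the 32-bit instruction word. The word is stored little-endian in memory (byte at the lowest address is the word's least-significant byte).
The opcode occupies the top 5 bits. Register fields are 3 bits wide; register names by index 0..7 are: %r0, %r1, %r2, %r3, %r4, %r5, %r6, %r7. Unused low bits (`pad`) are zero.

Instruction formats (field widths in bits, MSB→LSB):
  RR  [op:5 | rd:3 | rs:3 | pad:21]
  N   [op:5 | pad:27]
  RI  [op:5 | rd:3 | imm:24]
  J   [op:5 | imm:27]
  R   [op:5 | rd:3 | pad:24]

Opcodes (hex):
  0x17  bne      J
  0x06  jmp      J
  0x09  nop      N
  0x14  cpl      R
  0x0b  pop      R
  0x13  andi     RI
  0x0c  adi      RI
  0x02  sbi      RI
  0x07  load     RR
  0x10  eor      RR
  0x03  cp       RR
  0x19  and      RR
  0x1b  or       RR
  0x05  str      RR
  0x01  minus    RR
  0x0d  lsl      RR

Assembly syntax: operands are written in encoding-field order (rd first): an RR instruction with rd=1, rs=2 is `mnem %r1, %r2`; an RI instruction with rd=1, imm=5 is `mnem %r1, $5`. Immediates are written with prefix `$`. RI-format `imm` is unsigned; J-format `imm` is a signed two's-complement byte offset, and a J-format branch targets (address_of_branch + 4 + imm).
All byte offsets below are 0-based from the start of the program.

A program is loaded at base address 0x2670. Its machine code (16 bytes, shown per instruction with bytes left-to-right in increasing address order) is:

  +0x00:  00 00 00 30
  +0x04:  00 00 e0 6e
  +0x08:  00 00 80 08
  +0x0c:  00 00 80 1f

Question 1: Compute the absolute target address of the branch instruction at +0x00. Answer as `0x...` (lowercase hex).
0x2674

off 0x00: read 00 00 00 30 as little → 0x30000000
  op=0x30000000>>27=0x6 ⇒ jmp (J)
  imm@[26:0]=0x0 ⇒ $0
  target = base 0x2670 + off 0x00 + 4 + imm 0 = 0x2674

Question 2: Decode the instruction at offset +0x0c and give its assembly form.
@+0c  little-endian(00 00 80 1f) = 0x1f800000
  opcode bits[31:27]=0x3: cp/RR
  rd: (w>>24)&0x7=0x7 → %r7
  rs: (w>>21)&0x7=0x4 → %r4

cp %r7, %r4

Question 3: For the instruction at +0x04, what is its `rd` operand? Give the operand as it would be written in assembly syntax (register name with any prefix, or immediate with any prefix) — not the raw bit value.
off 0x04: read 00 00 e0 6e as little → 0x6ee00000
  opcode bits[31:27]=0xd: lsl/RR
  rd@[26:24]=0x6 ⇒ %r6
  rs@[23:21]=0x7 ⇒ %r7

%r6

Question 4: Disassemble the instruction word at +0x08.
@+08  little-endian(00 00 80 08) = 0x08800000
  top 5b → 0x1 → minus [RR]
  [26:24] rd=0 = %r0
  [23:21] rs=4 = %r4

minus %r0, %r4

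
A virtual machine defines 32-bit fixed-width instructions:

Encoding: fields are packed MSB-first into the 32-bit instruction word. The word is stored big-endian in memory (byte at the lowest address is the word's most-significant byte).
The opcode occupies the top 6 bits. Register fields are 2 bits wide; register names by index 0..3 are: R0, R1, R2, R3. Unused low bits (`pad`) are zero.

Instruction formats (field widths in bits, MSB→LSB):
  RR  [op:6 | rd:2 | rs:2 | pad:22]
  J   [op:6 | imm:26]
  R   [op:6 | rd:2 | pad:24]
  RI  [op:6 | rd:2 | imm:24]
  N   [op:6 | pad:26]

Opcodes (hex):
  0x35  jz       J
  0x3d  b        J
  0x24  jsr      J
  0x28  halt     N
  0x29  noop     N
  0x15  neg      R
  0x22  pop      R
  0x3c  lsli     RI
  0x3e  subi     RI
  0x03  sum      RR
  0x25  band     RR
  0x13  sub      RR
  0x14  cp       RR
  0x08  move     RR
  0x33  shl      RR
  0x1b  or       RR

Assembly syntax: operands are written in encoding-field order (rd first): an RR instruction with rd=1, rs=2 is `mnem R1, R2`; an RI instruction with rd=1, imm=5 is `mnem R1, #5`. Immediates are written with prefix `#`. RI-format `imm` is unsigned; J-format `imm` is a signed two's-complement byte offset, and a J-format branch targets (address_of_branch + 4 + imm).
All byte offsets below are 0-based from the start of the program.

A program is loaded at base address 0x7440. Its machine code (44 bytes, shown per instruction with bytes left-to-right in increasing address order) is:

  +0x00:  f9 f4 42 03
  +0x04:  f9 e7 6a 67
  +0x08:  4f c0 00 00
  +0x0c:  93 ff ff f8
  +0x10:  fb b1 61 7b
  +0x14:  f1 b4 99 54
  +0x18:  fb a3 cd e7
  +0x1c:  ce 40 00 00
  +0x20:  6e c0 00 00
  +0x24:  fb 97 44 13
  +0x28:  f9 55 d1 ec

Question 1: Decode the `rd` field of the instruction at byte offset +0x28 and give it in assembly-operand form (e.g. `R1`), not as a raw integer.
R1

@+28  big-endian(f9 55 d1 ec) = 0xf955d1ec
  top 6b → 0x3e → subi [RI]
  rd: (w>>24)&0x3=0x1 → R1
  imm: (w>>0)&0xffffff=0x55d1ec → #5624300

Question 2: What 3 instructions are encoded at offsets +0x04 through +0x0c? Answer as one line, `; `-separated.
[04] f9 e7 6a 67 → 0xf9e76a67
  op=0xf9e76a67>>26=0x3e ⇒ subi (RI)
  rd@[25:24]=0x1 ⇒ R1
  imm@[23:0]=0xe76a67 ⇒ #15166055
[08] 4f c0 00 00 → 0x4fc00000
  op=0x4fc00000>>26=0x13 ⇒ sub (RR)
  rd@[25:24]=0x3 ⇒ R3
  rs@[23:22]=0x3 ⇒ R3
[0c] 93 ff ff f8 → 0x93fffff8
  op=0x93fffff8>>26=0x24 ⇒ jsr (J)
  imm@[25:0]=0x3fffff8 (s26→-8) ⇒ #-8

subi R1, #15166055; sub R3, R3; jsr #-8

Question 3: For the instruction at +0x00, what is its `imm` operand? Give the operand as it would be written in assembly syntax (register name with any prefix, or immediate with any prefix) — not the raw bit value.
#16007683

off 0x00: read f9 f4 42 03 as big → 0xf9f44203
  opcode bits[31:26]=0x3e: subi/RI
  rd: (w>>24)&0x3=0x1 → R1
  imm: (w>>0)&0xffffff=0xf44203 → #16007683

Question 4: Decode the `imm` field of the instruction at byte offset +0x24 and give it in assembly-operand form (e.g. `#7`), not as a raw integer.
+0x24: fb 97 44 13 ⇒ word 0xfb974413 (big)
  op=0xfb974413>>26=0x3e ⇒ subi (RI)
  rd: (w>>24)&0x3=0x3 → R3
  imm: (w>>0)&0xffffff=0x974413 → #9913363

#9913363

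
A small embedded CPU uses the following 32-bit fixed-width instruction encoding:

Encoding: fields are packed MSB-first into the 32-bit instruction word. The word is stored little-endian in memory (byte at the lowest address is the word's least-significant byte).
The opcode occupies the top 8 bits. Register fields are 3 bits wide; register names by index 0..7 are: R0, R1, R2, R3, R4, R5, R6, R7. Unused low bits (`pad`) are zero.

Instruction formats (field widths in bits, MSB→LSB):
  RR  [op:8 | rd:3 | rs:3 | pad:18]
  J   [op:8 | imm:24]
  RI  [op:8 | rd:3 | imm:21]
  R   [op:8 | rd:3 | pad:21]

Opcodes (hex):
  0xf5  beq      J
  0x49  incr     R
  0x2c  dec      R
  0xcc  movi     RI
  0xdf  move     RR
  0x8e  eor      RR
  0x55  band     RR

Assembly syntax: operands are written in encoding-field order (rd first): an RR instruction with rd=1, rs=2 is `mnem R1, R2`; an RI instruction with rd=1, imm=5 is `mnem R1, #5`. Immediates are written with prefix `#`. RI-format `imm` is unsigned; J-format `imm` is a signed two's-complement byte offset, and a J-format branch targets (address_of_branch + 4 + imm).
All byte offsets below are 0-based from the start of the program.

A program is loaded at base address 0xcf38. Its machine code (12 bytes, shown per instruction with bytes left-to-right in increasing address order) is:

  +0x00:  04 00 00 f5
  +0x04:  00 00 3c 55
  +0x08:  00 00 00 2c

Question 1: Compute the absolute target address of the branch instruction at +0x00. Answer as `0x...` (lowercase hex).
0xcf40

[00] 04 00 00 f5 → 0xf5000004
  top 8b → 0xf5 → beq [J]
  [23:0] imm=4 = #4
  target = base 0xcf38 + off 0x00 + 4 + imm 4 = 0xcf40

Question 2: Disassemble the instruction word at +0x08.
off 0x08: read 00 00 00 2c as little → 0x2c000000
  top 8b → 0x2c → dec [R]
  rd@[23:21]=0x0 ⇒ R0

dec R0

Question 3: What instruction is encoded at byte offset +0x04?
band R1, R7

+0x04: 00 00 3c 55 ⇒ word 0x553c0000 (little)
  top 8b → 0x55 → band [RR]
  [23:21] rd=1 = R1
  [20:18] rs=7 = R7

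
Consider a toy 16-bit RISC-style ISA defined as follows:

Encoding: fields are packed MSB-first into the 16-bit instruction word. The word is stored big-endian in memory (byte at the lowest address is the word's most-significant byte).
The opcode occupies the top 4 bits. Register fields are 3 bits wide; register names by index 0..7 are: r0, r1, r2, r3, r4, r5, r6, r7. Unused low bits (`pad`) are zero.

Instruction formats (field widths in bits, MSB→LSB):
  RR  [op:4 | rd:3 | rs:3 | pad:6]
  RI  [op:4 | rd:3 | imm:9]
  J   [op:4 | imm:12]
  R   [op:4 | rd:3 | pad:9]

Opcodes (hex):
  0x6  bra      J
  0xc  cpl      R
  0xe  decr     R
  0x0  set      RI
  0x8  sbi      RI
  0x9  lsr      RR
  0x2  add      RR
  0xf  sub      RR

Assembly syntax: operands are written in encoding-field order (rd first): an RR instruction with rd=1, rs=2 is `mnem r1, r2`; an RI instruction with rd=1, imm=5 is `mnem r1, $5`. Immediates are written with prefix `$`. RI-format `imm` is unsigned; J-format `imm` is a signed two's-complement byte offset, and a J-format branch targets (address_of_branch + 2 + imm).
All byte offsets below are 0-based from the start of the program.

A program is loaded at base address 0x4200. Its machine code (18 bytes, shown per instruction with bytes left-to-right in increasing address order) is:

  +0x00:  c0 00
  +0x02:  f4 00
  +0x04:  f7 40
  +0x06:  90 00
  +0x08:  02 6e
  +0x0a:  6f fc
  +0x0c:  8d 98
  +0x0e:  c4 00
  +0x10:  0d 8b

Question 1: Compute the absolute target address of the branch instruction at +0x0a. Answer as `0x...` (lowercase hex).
[0a] 6f fc → 0x6ffc
  top 4b → 0x6 → bra [J]
  imm@[11:0]=0xffc (s12→-4) ⇒ $-4
  target = base 0x4200 + off 0x0a + 2 + imm -4 = 0x4208

0x4208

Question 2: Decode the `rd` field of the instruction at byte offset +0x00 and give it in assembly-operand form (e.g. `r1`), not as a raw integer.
r0

@+00  big-endian(c0 00) = 0xc000
  op=0xc000>>12=0xc ⇒ cpl (R)
  [11:9] rd=0 = r0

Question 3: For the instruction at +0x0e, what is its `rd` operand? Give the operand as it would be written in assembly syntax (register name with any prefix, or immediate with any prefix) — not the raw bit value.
off 0x0e: read c4 00 as big → 0xc400
  top 4b → 0xc → cpl [R]
  rd@[11:9]=0x2 ⇒ r2

r2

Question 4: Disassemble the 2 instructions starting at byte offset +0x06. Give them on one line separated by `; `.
lsr r0, r0; set r1, $110

+0x06: 90 00 ⇒ word 0x9000 (big)
  opcode bits[15:12]=0x9: lsr/RR
  rd: (w>>9)&0x7=0x0 → r0
  rs: (w>>6)&0x7=0x0 → r0
+0x08: 02 6e ⇒ word 0x026e (big)
  opcode bits[15:12]=0x0: set/RI
  rd: (w>>9)&0x7=0x1 → r1
  imm: (w>>0)&0x1ff=0x6e → $110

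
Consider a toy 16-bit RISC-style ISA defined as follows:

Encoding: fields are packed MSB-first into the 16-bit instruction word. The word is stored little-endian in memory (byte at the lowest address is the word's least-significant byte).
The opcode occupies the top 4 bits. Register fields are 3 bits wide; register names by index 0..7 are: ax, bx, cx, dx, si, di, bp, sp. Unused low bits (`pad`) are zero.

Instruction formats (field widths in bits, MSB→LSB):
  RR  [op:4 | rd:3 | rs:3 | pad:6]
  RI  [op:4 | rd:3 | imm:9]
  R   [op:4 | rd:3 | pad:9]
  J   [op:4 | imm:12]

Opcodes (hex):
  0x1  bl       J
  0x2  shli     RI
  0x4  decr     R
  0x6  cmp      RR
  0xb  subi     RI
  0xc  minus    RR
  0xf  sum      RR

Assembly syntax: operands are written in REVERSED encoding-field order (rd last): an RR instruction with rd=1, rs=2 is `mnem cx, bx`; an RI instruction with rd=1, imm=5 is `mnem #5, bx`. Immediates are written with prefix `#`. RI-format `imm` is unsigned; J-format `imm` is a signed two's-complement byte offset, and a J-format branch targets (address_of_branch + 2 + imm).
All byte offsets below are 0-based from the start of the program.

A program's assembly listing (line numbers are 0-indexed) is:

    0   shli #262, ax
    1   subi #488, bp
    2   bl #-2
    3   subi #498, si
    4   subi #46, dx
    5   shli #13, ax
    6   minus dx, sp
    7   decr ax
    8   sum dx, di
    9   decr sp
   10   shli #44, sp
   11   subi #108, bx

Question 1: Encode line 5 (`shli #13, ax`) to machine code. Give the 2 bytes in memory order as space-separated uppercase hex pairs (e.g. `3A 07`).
0D 20

5. shli fields op=0x2:4|rd=0:3|imm=13:9 → word 200dh → 0d 20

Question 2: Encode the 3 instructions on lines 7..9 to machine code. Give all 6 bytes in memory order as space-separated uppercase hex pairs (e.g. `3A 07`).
L7: decr op=0x4:4|rd=0:3|pad=0:9 ⇒ 0x4000 ⇒ little 00 40
L8: sum op=0xf:4|rd=5:3|rs=3:3|pad=0:6 ⇒ 0xfac0 ⇒ little c0 fa
L9: decr op=0x4:4|rd=7:3|pad=0:9 ⇒ 0x4e00 ⇒ little 00 4e

00 40 C0 FA 00 4E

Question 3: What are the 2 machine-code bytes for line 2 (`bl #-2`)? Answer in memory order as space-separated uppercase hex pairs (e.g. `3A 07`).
L2: bl op=0x1:4|imm=-2:12 ⇒ 0x1ffe ⇒ little fe 1f

FE 1F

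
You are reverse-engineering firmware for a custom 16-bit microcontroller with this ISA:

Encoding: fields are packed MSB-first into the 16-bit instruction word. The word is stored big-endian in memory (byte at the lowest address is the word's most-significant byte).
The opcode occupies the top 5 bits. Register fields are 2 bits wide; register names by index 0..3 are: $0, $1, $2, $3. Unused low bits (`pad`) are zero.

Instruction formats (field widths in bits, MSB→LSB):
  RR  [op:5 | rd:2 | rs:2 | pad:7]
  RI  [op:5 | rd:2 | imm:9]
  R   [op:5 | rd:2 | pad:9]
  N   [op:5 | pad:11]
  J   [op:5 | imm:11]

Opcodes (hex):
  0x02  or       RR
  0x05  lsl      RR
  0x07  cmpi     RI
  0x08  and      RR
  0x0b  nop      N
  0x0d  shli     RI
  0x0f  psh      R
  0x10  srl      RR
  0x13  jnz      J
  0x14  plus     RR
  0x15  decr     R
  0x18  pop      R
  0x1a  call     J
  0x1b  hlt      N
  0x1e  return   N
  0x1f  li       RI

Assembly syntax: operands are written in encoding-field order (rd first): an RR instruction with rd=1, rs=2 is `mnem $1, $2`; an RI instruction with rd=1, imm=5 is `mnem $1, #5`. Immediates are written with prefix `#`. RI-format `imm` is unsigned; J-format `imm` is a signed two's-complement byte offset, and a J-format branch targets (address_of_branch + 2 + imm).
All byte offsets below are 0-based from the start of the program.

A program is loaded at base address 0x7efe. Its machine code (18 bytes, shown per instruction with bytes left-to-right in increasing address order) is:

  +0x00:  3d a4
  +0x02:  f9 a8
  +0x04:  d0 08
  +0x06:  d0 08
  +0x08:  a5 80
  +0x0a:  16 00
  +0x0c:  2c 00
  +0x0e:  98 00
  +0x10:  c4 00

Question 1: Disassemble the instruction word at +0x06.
call #8

[06] d0 08 → 0xd008
  top 5b → 0x1a → call [J]
  [10:0] imm=8 = #8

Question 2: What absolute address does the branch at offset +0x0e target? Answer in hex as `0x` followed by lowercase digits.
0x7f0e

+0x0e: 98 00 ⇒ word 0x9800 (big)
  op=0x9800>>11=0x13 ⇒ jnz (J)
  imm: (w>>0)&0x7ff=0x0 → #0
  target = base 0x7efe + off 0x0e + 2 + imm 0 = 0x7f0e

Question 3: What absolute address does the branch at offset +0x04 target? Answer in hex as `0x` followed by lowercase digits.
[04] d0 08 → 0xd008
  op=0xd008>>11=0x1a ⇒ call (J)
  imm: (w>>0)&0x7ff=0x8 → #8
  target = base 0x7efe + off 0x04 + 2 + imm 8 = 0x7f0c

0x7f0c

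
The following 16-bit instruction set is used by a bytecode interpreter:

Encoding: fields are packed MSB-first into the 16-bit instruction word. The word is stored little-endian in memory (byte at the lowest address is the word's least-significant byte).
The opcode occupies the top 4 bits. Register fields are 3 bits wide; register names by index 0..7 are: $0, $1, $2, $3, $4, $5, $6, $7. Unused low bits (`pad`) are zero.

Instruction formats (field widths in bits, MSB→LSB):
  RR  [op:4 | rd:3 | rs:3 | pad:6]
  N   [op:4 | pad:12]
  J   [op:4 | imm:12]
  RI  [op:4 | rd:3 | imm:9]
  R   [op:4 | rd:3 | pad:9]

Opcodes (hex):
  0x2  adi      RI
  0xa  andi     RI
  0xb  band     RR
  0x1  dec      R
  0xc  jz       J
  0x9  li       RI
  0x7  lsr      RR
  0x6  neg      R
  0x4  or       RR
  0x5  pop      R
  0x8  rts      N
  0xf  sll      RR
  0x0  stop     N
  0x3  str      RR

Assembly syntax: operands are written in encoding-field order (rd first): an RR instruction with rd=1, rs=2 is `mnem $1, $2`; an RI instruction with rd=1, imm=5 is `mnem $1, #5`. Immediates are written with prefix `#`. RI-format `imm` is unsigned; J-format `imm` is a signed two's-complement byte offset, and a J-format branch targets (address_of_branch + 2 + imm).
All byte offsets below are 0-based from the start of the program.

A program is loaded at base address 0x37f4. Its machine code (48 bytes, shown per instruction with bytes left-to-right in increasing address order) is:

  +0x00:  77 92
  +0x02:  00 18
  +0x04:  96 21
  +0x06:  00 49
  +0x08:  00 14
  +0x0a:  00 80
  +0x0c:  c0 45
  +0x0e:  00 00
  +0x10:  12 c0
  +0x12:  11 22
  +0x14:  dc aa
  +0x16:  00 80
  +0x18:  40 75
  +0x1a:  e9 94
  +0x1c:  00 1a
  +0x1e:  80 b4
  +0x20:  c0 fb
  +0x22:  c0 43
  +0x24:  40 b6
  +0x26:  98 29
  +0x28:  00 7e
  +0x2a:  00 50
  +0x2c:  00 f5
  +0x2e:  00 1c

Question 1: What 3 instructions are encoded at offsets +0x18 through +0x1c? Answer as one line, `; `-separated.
lsr $2, $5; li $2, #233; dec $5

+0x18: 40 75 ⇒ word 0x7540 (little)
  top 4b → 0x7 → lsr [RR]
  rd@[11:9]=0x2 ⇒ $2
  rs@[8:6]=0x5 ⇒ $5
+0x1a: e9 94 ⇒ word 0x94e9 (little)
  top 4b → 0x9 → li [RI]
  rd@[11:9]=0x2 ⇒ $2
  imm@[8:0]=0xe9 ⇒ #233
+0x1c: 00 1a ⇒ word 0x1a00 (little)
  top 4b → 0x1 → dec [R]
  rd@[11:9]=0x5 ⇒ $5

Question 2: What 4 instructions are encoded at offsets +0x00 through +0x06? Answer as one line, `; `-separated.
li $1, #119; dec $4; adi $0, #406; or $4, $4

[00] 77 92 → 0x9277
  opcode bits[15:12]=0x9: li/RI
  rd@[11:9]=0x1 ⇒ $1
  imm@[8:0]=0x77 ⇒ #119
[02] 00 18 → 0x1800
  opcode bits[15:12]=0x1: dec/R
  rd@[11:9]=0x4 ⇒ $4
[04] 96 21 → 0x2196
  opcode bits[15:12]=0x2: adi/RI
  rd@[11:9]=0x0 ⇒ $0
  imm@[8:0]=0x196 ⇒ #406
[06] 00 49 → 0x4900
  opcode bits[15:12]=0x4: or/RR
  rd@[11:9]=0x4 ⇒ $4
  rs@[8:6]=0x4 ⇒ $4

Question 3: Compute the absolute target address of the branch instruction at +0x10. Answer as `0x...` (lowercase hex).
0x3818

[10] 12 c0 → 0xc012
  opcode bits[15:12]=0xc: jz/J
  [11:0] imm=18 = #18
  target = base 0x37f4 + off 0x10 + 2 + imm 18 = 0x3818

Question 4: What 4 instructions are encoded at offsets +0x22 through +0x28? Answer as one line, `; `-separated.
[22] c0 43 → 0x43c0
  opcode bits[15:12]=0x4: or/RR
  rd@[11:9]=0x1 ⇒ $1
  rs@[8:6]=0x7 ⇒ $7
[24] 40 b6 → 0xb640
  opcode bits[15:12]=0xb: band/RR
  rd@[11:9]=0x3 ⇒ $3
  rs@[8:6]=0x1 ⇒ $1
[26] 98 29 → 0x2998
  opcode bits[15:12]=0x2: adi/RI
  rd@[11:9]=0x4 ⇒ $4
  imm@[8:0]=0x198 ⇒ #408
[28] 00 7e → 0x7e00
  opcode bits[15:12]=0x7: lsr/RR
  rd@[11:9]=0x7 ⇒ $7
  rs@[8:6]=0x0 ⇒ $0

or $1, $7; band $3, $1; adi $4, #408; lsr $7, $0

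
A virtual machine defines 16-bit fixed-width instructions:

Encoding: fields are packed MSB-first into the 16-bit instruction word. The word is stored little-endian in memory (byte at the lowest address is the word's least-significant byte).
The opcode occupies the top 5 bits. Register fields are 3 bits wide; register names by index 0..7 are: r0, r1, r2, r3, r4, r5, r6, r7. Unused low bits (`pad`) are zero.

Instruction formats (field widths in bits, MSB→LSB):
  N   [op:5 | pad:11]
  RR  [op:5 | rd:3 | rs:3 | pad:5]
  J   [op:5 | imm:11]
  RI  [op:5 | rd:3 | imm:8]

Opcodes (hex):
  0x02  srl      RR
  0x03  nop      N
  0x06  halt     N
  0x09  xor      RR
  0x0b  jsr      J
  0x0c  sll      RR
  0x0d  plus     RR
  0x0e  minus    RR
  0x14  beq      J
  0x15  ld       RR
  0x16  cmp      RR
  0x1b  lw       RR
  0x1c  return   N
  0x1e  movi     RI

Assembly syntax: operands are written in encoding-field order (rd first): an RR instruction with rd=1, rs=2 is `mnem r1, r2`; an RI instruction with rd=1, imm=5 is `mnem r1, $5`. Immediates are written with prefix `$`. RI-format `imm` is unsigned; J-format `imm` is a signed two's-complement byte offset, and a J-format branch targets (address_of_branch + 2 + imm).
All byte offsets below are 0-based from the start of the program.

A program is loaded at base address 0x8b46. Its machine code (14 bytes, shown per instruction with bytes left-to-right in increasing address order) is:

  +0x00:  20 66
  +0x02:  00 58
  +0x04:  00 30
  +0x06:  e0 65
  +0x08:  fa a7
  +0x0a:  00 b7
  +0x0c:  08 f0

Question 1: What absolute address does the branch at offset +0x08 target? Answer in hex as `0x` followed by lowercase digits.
@+08  little-endian(fa a7) = 0xa7fa
  op=0xa7fa>>11=0x14 ⇒ beq (J)
  [10:0] imm=2042 (s11→-6) = $-6
  target = base 0x8b46 + off 0x08 + 2 + imm -6 = 0x8b4a

0x8b4a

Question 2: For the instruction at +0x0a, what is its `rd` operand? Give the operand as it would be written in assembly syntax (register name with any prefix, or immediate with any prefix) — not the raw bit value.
r7

off 0x0a: read 00 b7 as little → 0xb700
  top 5b → 0x16 → cmp [RR]
  rd@[10:8]=0x7 ⇒ r7
  rs@[7:5]=0x0 ⇒ r0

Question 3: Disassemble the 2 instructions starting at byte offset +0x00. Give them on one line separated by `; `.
+0x00: 20 66 ⇒ word 0x6620 (little)
  opcode bits[15:11]=0xc: sll/RR
  rd@[10:8]=0x6 ⇒ r6
  rs@[7:5]=0x1 ⇒ r1
+0x02: 00 58 ⇒ word 0x5800 (little)
  opcode bits[15:11]=0xb: jsr/J
  imm@[10:0]=0x0 ⇒ $0

sll r6, r1; jsr $0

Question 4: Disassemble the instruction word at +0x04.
halt

[04] 00 30 → 0x3000
  op=0x3000>>11=0x6 ⇒ halt (N)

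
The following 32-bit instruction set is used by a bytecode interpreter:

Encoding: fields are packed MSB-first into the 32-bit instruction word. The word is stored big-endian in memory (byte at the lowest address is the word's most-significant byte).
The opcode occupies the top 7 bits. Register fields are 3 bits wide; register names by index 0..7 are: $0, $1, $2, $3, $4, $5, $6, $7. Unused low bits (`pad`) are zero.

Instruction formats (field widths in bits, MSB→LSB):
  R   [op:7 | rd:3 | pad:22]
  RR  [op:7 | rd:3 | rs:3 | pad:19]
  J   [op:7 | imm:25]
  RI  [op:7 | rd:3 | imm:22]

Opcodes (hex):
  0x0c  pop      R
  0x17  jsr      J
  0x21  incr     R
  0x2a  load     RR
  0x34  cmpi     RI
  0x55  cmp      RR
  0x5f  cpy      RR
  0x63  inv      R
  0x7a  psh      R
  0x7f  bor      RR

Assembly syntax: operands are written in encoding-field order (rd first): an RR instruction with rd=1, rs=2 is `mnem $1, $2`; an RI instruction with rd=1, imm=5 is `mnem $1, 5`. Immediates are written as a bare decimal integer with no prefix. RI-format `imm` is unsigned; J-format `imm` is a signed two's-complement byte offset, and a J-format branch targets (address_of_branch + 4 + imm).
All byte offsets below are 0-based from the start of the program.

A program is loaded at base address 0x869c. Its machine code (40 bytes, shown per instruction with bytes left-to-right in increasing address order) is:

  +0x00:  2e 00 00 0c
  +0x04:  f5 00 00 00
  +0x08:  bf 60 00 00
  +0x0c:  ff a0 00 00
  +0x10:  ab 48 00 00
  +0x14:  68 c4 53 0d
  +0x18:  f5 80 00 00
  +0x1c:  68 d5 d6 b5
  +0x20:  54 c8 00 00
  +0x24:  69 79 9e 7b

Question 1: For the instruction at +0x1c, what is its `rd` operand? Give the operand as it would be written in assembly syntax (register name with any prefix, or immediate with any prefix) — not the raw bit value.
$3

+0x1c: 68 d5 d6 b5 ⇒ word 0x68d5d6b5 (big)
  opcode bits[31:25]=0x34: cmpi/RI
  [24:22] rd=3 = $3
  [21:0] imm=1431221 = 1431221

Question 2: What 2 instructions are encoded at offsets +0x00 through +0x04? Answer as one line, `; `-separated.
@+00  big-endian(2e 00 00 0c) = 0x2e00000c
  opcode bits[31:25]=0x17: jsr/J
  imm@[24:0]=0xc ⇒ 12
@+04  big-endian(f5 00 00 00) = 0xf5000000
  opcode bits[31:25]=0x7a: psh/R
  rd@[24:22]=0x4 ⇒ $4

jsr 12; psh $4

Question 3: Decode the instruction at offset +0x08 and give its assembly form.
@+08  big-endian(bf 60 00 00) = 0xbf600000
  op=0xbf600000>>25=0x5f ⇒ cpy (RR)
  rd@[24:22]=0x5 ⇒ $5
  rs@[21:19]=0x4 ⇒ $4

cpy $5, $4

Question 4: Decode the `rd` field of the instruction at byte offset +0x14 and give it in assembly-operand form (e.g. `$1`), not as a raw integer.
+0x14: 68 c4 53 0d ⇒ word 0x68c4530d (big)
  top 7b → 0x34 → cmpi [RI]
  rd@[24:22]=0x3 ⇒ $3
  imm@[21:0]=0x4530d ⇒ 283405

$3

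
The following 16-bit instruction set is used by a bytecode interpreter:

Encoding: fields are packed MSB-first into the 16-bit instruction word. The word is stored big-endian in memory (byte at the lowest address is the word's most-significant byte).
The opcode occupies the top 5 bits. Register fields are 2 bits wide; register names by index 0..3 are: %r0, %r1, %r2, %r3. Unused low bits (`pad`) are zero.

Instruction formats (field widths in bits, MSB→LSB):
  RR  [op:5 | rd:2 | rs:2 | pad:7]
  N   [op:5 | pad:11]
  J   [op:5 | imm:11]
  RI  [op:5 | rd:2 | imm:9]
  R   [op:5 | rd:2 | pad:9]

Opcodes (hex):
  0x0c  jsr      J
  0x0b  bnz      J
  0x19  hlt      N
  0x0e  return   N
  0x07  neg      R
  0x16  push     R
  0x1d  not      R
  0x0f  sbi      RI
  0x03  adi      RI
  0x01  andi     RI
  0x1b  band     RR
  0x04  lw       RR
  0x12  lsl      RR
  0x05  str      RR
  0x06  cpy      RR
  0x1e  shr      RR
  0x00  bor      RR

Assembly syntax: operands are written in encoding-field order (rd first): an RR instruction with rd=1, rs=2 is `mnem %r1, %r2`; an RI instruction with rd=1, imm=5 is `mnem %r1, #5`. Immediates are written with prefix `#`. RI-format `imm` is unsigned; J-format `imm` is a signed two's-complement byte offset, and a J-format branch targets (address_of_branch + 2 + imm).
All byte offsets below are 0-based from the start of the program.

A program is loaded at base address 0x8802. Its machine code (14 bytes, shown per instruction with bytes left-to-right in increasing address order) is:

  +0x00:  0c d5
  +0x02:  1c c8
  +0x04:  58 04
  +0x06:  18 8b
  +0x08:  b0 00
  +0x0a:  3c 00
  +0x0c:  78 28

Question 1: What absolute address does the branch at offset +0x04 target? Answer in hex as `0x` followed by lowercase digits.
@+04  big-endian(58 04) = 0x5804
  op=0x5804>>11=0xb ⇒ bnz (J)
  [10:0] imm=4 = #4
  target = base 0x8802 + off 0x04 + 2 + imm 4 = 0x880c

0x880c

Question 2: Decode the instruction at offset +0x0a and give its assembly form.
neg %r2

[0a] 3c 00 → 0x3c00
  op=0x3c00>>11=0x7 ⇒ neg (R)
  rd: (w>>9)&0x3=0x2 → %r2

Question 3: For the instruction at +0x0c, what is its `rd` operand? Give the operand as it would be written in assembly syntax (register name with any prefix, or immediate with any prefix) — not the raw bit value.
@+0c  big-endian(78 28) = 0x7828
  opcode bits[15:11]=0xf: sbi/RI
  rd: (w>>9)&0x3=0x0 → %r0
  imm: (w>>0)&0x1ff=0x28 → #40

%r0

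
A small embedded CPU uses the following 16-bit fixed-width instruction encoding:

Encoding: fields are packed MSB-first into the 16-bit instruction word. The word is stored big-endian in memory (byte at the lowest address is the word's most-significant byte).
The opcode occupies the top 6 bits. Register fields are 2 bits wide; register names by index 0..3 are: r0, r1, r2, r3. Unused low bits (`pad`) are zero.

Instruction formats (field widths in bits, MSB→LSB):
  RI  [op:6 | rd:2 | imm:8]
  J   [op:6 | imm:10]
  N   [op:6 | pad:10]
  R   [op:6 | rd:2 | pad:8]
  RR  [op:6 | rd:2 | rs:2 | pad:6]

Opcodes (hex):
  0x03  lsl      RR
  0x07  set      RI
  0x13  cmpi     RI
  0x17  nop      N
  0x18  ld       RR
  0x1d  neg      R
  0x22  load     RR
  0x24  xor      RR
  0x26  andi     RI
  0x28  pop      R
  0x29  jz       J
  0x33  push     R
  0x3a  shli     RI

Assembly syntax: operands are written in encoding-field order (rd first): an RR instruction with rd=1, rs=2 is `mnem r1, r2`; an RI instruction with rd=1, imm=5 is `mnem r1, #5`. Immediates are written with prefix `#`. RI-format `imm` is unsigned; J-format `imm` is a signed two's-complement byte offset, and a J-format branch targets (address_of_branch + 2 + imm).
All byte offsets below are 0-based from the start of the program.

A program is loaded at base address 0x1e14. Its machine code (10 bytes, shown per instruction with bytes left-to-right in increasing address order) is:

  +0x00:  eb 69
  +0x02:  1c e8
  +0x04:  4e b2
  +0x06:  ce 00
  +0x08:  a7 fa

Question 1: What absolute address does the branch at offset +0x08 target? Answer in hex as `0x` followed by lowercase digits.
0x1e18

@+08  big-endian(a7 fa) = 0xa7fa
  opcode bits[15:10]=0x29: jz/J
  imm@[9:0]=0x3fa (s10→-6) ⇒ #-6
  target = base 0x1e14 + off 0x08 + 2 + imm -6 = 0x1e18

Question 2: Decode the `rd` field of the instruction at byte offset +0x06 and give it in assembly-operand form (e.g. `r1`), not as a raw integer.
r2

+0x06: ce 00 ⇒ word 0xce00 (big)
  top 6b → 0x33 → push [R]
  rd@[9:8]=0x2 ⇒ r2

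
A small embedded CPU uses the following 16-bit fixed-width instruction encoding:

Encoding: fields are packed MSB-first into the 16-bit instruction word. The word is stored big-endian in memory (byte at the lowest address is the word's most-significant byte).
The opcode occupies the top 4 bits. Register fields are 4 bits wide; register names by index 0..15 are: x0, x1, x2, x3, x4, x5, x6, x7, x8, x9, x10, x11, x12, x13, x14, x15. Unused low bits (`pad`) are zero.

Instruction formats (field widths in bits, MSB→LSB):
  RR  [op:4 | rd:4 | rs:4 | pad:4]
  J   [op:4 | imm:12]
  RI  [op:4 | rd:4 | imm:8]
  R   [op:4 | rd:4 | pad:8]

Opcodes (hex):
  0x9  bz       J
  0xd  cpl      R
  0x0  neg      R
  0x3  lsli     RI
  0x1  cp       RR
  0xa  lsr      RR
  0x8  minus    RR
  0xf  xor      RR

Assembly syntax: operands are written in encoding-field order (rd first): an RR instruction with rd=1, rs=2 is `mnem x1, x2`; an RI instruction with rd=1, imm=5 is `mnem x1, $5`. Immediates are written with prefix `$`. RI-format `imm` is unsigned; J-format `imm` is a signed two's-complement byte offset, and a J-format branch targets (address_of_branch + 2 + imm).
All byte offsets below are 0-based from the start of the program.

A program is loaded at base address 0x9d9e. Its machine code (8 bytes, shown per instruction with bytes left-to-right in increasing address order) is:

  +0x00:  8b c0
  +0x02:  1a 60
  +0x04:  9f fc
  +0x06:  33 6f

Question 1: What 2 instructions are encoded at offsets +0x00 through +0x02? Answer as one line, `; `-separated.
@+00  big-endian(8b c0) = 0x8bc0
  opcode bits[15:12]=0x8: minus/RR
  rd@[11:8]=0xb ⇒ x11
  rs@[7:4]=0xc ⇒ x12
@+02  big-endian(1a 60) = 0x1a60
  opcode bits[15:12]=0x1: cp/RR
  rd@[11:8]=0xa ⇒ x10
  rs@[7:4]=0x6 ⇒ x6

minus x11, x12; cp x10, x6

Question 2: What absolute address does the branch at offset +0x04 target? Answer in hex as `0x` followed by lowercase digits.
[04] 9f fc → 0x9ffc
  top 4b → 0x9 → bz [J]
  [11:0] imm=4092 (s12→-4) = $-4
  target = base 0x9d9e + off 0x04 + 2 + imm -4 = 0x9da0

0x9da0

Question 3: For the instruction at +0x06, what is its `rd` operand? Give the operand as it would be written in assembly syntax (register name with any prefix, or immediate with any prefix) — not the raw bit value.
x3

@+06  big-endian(33 6f) = 0x336f
  top 4b → 0x3 → lsli [RI]
  rd@[11:8]=0x3 ⇒ x3
  imm@[7:0]=0x6f ⇒ $111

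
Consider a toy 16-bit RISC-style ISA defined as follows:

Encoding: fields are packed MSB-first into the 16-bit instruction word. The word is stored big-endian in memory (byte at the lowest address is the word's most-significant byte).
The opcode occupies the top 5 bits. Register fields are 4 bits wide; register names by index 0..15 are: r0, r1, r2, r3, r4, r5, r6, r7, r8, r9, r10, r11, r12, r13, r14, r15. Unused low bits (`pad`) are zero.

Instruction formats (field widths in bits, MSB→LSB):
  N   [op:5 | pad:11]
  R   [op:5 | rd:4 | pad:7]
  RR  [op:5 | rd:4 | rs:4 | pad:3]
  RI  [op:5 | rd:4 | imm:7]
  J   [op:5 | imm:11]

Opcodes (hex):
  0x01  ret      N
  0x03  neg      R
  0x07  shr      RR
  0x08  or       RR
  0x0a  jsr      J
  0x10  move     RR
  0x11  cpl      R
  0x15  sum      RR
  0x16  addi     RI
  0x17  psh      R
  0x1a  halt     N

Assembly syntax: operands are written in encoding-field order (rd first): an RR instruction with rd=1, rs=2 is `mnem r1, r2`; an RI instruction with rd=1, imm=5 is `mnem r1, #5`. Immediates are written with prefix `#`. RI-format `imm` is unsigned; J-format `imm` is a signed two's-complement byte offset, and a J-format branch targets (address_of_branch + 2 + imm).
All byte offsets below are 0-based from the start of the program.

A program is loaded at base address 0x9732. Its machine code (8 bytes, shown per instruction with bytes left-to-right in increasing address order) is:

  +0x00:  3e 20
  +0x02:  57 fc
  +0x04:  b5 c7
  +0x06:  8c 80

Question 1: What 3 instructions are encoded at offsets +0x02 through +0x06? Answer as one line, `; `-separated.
jsr #-4; addi r11, #71; cpl r9

[02] 57 fc → 0x57fc
  top 5b → 0xa → jsr [J]
  imm: (w>>0)&0x7ff=0x7fc (s11→-4) → #-4
[04] b5 c7 → 0xb5c7
  top 5b → 0x16 → addi [RI]
  rd: (w>>7)&0xf=0xb → r11
  imm: (w>>0)&0x7f=0x47 → #71
[06] 8c 80 → 0x8c80
  top 5b → 0x11 → cpl [R]
  rd: (w>>7)&0xf=0x9 → r9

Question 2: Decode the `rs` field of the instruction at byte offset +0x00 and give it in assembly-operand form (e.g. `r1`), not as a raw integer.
r4

[00] 3e 20 → 0x3e20
  top 5b → 0x7 → shr [RR]
  rd@[10:7]=0xc ⇒ r12
  rs@[6:3]=0x4 ⇒ r4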